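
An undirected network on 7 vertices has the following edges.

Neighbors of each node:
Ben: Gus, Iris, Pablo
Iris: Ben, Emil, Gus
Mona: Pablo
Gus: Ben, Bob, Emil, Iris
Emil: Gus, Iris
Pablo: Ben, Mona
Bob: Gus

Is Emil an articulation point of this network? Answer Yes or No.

No

Even without Emil, every remaining node can still reach every other (the residual graph is connected), so Emil is not a cut vertex.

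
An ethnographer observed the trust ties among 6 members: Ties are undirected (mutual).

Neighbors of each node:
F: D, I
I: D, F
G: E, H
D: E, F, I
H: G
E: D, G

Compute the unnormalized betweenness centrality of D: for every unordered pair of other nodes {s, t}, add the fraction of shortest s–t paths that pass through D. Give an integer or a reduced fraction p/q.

Pairs whose geodesics pass through D — F–G: 1; F–H: 1; F–E: 1; I–G: 1; I–H: 1; I–E: 1.
All other pairs contribute 0.
Summing the contributions gives betweenness(D) = 6.

6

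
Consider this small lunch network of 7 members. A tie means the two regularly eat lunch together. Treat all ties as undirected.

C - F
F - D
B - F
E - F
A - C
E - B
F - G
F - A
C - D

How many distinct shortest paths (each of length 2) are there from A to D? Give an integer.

The shortest distance is 2. The length-2 paths are: A–F–D; A–C–D.
That gives 2 distinct shortest paths.

2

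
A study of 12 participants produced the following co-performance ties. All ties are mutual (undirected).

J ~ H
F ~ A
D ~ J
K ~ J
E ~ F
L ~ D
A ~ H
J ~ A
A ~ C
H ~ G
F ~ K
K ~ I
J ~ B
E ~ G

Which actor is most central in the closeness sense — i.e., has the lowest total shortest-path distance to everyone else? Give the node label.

Farness (sum of distances to all others) for each node — A:20, B:28, C:30, D:26, E:30, F:23, G:28, H:21, I:32, J:18, K:22, L:36.
The smallest farness is 18, for J, so J has the highest closeness.

J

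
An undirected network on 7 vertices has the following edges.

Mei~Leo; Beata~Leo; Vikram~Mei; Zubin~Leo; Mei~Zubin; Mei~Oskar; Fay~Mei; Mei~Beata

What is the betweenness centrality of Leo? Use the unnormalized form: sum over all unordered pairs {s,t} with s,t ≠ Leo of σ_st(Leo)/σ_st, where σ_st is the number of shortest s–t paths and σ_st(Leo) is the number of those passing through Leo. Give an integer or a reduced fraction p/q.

1/2

Pairs whose geodesics pass through Leo — Beata–Zubin: 1/2.
All other pairs contribute 0.
Summing the contributions gives betweenness(Leo) = 1/2.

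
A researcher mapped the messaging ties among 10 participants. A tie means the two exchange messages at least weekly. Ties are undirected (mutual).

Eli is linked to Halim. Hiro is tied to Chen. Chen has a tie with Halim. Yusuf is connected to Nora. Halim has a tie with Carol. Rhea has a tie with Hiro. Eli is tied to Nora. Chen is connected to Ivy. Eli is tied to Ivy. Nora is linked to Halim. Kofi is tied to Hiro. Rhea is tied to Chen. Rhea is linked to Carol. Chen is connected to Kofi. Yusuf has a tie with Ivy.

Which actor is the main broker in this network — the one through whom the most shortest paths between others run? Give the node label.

Unnormalized betweenness of each node: Carol:4/3, Chen:16, Eli:4/3, Halim:32/3, Hiro:5/6, Ivy:19/3, Kofi:0, Nora:5/2, Rhea:5/2, Yusuf:1/2.
Chen has the largest value, 16, making it the main broker — the node through which the most shortest paths run.

Chen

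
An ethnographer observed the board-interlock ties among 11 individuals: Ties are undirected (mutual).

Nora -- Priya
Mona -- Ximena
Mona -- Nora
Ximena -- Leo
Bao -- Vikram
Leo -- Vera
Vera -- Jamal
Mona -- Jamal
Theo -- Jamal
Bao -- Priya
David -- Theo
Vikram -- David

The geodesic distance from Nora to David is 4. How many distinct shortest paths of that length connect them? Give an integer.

The shortest distance is 4. The length-4 paths are: Nora–Priya–Bao–Vikram–David; Nora–Mona–Jamal–Theo–David.
That gives 2 distinct shortest paths.

2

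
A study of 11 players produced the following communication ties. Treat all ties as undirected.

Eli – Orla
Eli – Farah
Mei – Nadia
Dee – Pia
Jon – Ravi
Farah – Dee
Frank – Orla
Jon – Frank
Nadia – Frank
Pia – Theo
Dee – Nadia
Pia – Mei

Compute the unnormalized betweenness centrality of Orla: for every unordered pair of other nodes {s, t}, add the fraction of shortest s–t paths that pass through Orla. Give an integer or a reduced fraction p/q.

Pairs whose geodesics pass through Orla — Eli–Mei: 1/3; Eli–Ravi: 1; Eli–Frank: 1; Eli–Nadia: 1/2; Eli–Jon: 1; Ravi–Farah: 1/2; Farah–Frank: 1/2; Farah–Jon: 1/2.
All other pairs contribute 0.
Summing the contributions gives betweenness(Orla) = 16/3.

16/3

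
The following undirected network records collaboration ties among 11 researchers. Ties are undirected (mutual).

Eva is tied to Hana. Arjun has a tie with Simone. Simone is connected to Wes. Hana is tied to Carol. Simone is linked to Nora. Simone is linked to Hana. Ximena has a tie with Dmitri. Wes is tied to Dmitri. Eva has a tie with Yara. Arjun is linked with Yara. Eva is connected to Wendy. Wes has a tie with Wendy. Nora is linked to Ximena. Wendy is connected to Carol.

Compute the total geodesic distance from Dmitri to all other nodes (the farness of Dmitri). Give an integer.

Distances from Dmitri: Arjun:3, Carol:3, Eva:3, Hana:3, Nora:2, Simone:2, Wendy:2, Wes:1, Ximena:1, Yara:4.
Sum = 3 + 3 + 3 + 3 + 2 + 2 + 2 + 1 + 1 + 4 = 24.

24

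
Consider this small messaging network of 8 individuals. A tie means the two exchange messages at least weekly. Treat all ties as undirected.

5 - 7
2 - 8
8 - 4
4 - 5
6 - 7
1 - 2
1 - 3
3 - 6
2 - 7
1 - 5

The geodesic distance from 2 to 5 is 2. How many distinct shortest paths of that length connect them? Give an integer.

The shortest distance is 2. The length-2 paths are: 2–1–5; 2–7–5.
That gives 2 distinct shortest paths.

2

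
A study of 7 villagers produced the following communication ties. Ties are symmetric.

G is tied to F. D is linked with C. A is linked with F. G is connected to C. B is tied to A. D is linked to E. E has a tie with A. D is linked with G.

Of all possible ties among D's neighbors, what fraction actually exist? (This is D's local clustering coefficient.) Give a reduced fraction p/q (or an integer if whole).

1/3

D's neighbors: C, E, and G (k = 3).
Possible neighbor pairs: C(3,2) = 3. Edges among them: C–G → e = 1.
Clustering(D) = 1/3.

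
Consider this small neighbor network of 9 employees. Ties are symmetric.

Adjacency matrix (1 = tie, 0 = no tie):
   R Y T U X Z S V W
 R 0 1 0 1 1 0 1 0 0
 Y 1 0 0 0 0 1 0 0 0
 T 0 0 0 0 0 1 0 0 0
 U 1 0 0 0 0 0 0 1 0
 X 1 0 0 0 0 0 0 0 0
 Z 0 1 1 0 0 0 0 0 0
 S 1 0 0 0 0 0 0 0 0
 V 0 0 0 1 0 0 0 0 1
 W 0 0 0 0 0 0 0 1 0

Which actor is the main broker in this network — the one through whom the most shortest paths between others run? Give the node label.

Unnormalized betweenness of each node: R:22, S:0, T:0, U:12, V:7, W:0, X:0, Y:12, Z:7.
R has the largest value, 22, making it the main broker — the node through which the most shortest paths run.

R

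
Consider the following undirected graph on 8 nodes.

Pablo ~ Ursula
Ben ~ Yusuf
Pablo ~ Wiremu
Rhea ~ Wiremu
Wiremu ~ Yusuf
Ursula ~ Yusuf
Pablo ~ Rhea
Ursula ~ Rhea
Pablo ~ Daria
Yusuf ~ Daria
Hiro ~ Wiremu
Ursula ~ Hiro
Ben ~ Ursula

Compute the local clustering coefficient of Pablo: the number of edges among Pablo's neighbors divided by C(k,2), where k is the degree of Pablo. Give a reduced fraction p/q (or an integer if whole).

1/3

Pablo's neighbors: Daria, Rhea, Ursula, and Wiremu (k = 4).
Possible neighbor pairs: C(4,2) = 6. Edges among them: Rhea–Ursula, Rhea–Wiremu → e = 2.
Clustering(Pablo) = 2/6 = 1/3.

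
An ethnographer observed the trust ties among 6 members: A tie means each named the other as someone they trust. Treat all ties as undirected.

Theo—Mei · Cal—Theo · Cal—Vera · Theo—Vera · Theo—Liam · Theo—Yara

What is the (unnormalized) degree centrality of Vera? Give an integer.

Vera is directly tied to Cal and Theo. That is 2 neighbors, so the degree of Vera is 2.

2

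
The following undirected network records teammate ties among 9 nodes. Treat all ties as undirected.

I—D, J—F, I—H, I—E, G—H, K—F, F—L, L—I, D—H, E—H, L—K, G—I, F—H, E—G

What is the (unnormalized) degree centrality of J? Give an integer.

1

J is directly tied to F. That is 1 neighbor, so the degree of J is 1.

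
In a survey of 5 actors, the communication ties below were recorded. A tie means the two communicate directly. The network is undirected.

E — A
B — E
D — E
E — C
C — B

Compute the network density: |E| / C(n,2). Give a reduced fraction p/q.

1/2

There are 5 edges and 5 nodes, so the maximum possible is C(5,2) = 10.
Density = 5/10 = 1/2.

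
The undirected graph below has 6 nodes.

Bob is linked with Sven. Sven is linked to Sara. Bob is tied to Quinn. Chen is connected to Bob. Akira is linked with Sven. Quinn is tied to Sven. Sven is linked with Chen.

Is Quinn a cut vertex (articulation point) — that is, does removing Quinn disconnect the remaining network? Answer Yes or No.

No

Even without Quinn, every remaining node can still reach every other (the residual graph is connected), so Quinn is not a cut vertex.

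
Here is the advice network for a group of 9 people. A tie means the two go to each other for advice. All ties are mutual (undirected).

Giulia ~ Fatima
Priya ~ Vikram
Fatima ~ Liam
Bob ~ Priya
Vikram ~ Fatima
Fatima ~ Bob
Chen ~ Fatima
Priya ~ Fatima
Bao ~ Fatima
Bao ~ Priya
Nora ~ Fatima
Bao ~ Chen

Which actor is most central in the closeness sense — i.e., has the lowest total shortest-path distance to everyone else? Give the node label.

Farness (sum of distances to all others) for each node — Bao:13, Bob:14, Chen:14, Fatima:8, Giulia:15, Liam:15, Nora:15, Priya:12, Vikram:14.
The smallest farness is 8, for Fatima, so Fatima has the highest closeness.

Fatima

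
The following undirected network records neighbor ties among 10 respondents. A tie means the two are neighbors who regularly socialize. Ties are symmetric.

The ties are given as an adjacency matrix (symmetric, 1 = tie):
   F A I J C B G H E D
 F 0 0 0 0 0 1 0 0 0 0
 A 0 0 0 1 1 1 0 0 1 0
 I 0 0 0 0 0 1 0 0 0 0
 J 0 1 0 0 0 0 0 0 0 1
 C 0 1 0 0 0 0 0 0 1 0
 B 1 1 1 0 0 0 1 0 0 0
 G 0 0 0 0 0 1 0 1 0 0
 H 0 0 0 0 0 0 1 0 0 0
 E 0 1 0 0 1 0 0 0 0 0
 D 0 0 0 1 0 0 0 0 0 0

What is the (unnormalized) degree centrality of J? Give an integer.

2

J is directly tied to A and D. That is 2 neighbors, so the degree of J is 2.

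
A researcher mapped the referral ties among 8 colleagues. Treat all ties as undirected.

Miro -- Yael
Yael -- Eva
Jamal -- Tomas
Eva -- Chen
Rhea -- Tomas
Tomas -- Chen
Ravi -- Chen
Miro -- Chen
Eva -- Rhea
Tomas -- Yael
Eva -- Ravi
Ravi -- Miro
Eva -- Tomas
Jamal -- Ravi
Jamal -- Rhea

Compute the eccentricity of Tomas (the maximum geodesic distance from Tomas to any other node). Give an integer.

Distances from Tomas: Chen:1, Eva:1, Jamal:1, Miro:2, Ravi:2, Rhea:1, Yael:1.
The largest is 2 (to Ravi and Miro), so the eccentricity of Tomas is 2.

2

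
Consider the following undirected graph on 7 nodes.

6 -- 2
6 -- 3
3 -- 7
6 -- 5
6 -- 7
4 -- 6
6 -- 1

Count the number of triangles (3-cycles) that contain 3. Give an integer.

3's neighbors: 6 and 7.
Neighbor pairs that are themselves tied: 3–6–7. Each forms one triangle with 3, for 1 in total.

1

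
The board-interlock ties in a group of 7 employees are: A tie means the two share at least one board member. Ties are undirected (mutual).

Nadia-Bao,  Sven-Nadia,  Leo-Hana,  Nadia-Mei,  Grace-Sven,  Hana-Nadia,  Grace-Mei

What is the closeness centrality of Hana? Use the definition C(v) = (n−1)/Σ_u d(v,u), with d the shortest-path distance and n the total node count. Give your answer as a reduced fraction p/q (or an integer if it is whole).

6/11

Distances from Hana: Bao:2, Grace:3, Leo:1, Mei:2, Nadia:1, Sven:2. Sum = 11.
n = 7, so closeness = 6/11.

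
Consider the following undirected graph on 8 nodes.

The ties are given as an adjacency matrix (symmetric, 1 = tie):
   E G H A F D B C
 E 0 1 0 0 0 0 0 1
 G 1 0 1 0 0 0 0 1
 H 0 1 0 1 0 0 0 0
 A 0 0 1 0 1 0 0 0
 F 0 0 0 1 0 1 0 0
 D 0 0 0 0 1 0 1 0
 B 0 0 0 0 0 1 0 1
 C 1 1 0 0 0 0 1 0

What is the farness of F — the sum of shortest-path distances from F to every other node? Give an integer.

Distances from F: A:1, B:2, C:3, D:1, E:4, G:3, H:2.
Sum = 1 + 2 + 3 + 1 + 4 + 3 + 2 = 16.

16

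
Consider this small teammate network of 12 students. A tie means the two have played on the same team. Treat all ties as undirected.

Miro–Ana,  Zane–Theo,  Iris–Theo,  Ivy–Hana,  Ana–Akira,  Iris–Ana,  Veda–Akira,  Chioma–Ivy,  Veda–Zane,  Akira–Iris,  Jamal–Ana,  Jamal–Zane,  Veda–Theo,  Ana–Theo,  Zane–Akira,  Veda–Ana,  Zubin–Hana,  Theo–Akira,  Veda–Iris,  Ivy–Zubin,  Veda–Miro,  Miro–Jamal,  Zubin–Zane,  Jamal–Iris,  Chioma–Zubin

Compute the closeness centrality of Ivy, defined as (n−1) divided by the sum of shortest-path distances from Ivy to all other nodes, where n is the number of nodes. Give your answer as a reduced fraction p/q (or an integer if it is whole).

Distances from Ivy: Akira:3, Ana:4, Chioma:1, Hana:1, Iris:4, Jamal:3, Miro:4, Theo:3, Veda:3, Zane:2, Zubin:1. Sum = 29.
n = 12, so closeness = 11/29.

11/29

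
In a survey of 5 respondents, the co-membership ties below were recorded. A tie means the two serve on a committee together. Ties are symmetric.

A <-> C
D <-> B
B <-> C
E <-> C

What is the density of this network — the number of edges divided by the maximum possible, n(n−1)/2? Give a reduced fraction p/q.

There are 4 edges and 5 nodes, so the maximum possible is C(5,2) = 10.
Density = 4/10 = 2/5.

2/5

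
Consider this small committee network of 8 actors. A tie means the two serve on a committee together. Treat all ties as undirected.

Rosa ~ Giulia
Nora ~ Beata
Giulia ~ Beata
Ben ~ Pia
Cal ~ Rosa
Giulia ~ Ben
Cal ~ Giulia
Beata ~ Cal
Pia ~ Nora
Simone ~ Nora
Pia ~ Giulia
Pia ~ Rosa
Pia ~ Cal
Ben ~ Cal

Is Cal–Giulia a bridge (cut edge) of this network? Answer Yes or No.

Even without that edge, Cal still reaches Giulia via Cal – Beata – Giulia, so the network stays connected. Not a bridge.

No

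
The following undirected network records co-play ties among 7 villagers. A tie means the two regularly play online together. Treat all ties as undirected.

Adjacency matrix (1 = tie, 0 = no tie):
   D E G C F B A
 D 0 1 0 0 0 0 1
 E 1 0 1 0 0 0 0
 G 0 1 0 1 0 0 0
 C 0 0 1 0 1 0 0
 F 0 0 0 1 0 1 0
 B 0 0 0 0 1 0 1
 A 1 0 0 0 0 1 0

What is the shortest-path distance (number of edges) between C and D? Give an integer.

One shortest route is C – G – E – D, which uses 3 edges, and at distance 2 from C we only reach {B, E}, which does not include D. So d(C,D) = 3.

3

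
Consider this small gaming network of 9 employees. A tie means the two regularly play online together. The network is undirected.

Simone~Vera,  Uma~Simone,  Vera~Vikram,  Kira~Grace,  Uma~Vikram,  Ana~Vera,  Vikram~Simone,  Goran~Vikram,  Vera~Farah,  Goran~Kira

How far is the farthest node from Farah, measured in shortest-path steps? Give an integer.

Distances from Farah: Ana:2, Goran:3, Grace:5, Kira:4, Simone:2, Uma:3, Vera:1, Vikram:2.
The largest is 5 (to Grace), so the eccentricity of Farah is 5.

5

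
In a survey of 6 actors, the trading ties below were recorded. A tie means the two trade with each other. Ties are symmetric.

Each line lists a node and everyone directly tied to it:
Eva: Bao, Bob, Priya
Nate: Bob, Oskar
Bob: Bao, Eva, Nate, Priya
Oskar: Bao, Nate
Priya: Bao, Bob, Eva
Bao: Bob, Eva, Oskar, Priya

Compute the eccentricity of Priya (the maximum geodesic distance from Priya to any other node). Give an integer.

2

Distances from Priya: Bao:1, Bob:1, Eva:1, Nate:2, Oskar:2.
The largest is 2 (to Nate and Oskar), so the eccentricity of Priya is 2.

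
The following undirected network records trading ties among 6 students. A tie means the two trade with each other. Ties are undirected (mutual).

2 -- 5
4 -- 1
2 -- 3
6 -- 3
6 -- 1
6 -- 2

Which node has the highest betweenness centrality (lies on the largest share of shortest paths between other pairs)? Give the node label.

Unnormalized betweenness of each node: 1:4, 2:4, 3:0, 4:0, 5:0, 6:6.
6 has the largest value, 6, making it the main broker — the node through which the most shortest paths run.

6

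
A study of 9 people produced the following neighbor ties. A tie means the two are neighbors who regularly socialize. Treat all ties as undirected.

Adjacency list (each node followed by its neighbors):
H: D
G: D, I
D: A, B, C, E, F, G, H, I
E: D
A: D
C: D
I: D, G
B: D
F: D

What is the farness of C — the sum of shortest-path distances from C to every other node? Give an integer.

Distances from C: A:2, B:2, D:1, E:2, F:2, G:2, H:2, I:2.
Sum = 2 + 2 + 1 + 2 + 2 + 2 + 2 + 2 = 15.

15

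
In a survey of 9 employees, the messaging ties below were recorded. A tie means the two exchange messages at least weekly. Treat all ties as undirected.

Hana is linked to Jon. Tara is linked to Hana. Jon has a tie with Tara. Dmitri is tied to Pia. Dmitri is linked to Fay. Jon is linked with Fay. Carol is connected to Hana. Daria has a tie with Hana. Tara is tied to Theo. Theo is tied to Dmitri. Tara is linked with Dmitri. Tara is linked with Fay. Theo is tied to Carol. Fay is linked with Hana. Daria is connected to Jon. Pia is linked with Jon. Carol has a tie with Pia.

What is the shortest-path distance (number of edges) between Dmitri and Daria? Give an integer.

One shortest route is Dmitri – Fay – Hana – Daria, which uses 3 edges, and at distance 2 from Dmitri we only reach {Carol, Hana, Jon}, which does not include Daria. So d(Dmitri,Daria) = 3.

3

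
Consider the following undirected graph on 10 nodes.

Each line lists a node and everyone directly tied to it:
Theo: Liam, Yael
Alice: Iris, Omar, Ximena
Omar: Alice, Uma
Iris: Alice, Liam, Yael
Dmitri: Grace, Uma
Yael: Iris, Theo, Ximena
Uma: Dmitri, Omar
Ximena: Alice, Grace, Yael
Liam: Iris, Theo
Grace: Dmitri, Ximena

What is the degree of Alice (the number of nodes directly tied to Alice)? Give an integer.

Alice is directly tied to Iris, Omar, and Ximena. That is 3 neighbors, so the degree of Alice is 3.

3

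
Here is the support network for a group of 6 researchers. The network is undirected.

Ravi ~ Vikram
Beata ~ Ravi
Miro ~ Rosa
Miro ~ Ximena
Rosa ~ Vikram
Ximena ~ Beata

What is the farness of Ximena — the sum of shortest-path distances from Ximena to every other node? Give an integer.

Distances from Ximena: Beata:1, Miro:1, Ravi:2, Rosa:2, Vikram:3.
Sum = 1 + 1 + 2 + 2 + 3 = 9.

9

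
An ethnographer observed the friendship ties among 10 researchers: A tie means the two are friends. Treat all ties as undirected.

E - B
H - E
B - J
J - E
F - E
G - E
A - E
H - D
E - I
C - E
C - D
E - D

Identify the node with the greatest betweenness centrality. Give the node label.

Unnormalized betweenness of each node: A:0, B:0, C:0, D:1/2, E:65/2, F:0, G:0, H:0, I:0, J:0.
E has the largest value, 65/2, making it the main broker — the node through which the most shortest paths run.

E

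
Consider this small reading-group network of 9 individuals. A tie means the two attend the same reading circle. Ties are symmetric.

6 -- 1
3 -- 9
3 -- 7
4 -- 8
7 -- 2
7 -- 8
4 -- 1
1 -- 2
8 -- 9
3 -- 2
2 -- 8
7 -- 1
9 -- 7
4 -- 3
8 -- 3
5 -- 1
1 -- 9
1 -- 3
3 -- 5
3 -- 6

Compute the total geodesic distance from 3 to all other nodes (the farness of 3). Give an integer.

8

Distances from 3: 1:1, 2:1, 4:1, 5:1, 6:1, 7:1, 8:1, 9:1.
Sum = 1 + 1 + 1 + 1 + 1 + 1 + 1 + 1 = 8.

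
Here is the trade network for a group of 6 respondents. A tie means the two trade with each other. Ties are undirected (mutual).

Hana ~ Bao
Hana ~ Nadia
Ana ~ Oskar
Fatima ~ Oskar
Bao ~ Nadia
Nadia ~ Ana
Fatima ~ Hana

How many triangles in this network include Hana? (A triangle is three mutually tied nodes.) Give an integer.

1

Hana's neighbors: Bao, Fatima, and Nadia.
Neighbor pairs that are themselves tied: Hana–Bao–Nadia. Each forms one triangle with Hana, for 1 in total.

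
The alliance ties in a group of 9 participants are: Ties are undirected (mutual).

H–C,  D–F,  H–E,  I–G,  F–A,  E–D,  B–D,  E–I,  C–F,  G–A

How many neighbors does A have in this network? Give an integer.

2

A is directly tied to F and G. That is 2 neighbors, so the degree of A is 2.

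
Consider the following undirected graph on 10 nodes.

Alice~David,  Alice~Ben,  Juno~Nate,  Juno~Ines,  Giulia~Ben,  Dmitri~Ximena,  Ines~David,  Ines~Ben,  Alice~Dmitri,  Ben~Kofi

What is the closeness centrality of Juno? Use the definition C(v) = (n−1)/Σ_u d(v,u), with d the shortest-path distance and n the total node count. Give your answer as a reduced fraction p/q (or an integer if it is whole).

3/8

Distances from Juno: Alice:3, Ben:2, David:2, Dmitri:4, Giulia:3, Ines:1, Kofi:3, Nate:1, Ximena:5. Sum = 24.
n = 10, so closeness = 9/24 = 3/8.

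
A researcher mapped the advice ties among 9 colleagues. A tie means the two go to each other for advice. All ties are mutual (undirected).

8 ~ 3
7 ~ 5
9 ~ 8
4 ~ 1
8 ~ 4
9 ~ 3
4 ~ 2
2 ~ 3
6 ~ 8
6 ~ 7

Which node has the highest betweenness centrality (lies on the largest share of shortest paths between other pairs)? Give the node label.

Unnormalized betweenness of each node: 1:0, 2:1, 3:3, 4:9, 5:0, 6:12, 7:7, 8:18, 9:0.
8 has the largest value, 18, making it the main broker — the node through which the most shortest paths run.

8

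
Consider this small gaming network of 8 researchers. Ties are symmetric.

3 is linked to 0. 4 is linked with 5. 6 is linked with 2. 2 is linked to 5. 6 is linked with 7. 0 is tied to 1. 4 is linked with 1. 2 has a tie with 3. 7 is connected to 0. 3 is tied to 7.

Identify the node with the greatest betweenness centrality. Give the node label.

2

Unnormalized betweenness of each node: 0:5, 1:3, 2:11/2, 3:3, 4:2, 5:3, 6:1, 7:5/2.
2 has the largest value, 11/2, making it the main broker — the node through which the most shortest paths run.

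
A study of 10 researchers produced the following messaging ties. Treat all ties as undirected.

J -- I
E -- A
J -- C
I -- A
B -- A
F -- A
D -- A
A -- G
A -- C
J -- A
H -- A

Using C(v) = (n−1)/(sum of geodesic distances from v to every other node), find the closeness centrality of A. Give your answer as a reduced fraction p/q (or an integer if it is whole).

1

Distances from A: B:1, C:1, D:1, E:1, F:1, G:1, H:1, I:1, J:1. Sum = 9.
n = 10, so closeness = 9/9 = 1.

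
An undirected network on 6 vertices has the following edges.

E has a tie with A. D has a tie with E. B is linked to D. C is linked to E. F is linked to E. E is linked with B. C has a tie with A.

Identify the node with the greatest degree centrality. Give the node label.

E

Degrees — A:2, B:2, C:2, D:2, E:5, F:1.
The maximum is 5, attained only by E.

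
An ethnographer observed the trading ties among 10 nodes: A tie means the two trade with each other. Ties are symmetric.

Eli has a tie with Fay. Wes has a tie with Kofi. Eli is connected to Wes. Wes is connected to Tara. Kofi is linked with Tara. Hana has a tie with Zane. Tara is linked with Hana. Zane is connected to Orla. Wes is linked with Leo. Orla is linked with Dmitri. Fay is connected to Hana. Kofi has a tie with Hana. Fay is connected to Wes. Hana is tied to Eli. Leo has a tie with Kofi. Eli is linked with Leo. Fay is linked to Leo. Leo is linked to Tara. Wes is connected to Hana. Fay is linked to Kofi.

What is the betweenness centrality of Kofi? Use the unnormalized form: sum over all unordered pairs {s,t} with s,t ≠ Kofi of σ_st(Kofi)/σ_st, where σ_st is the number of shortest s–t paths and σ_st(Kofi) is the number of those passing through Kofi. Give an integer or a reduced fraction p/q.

Pairs whose geodesics pass through Kofi — Tara–Fay: 1/4; Leo–Hana: 1/5; Leo–Zane: 1/5; Leo–Dmitri: 1/5; Leo–Orla: 1/5.
All other pairs contribute 0.
Summing the contributions gives betweenness(Kofi) = 21/20.

21/20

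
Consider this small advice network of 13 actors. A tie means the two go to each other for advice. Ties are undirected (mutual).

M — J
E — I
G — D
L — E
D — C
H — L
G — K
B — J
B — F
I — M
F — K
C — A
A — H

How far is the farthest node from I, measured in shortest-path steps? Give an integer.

6

Distances from I: A:4, B:3, C:5, D:6, E:1, F:4, G:6, H:3, J:2, K:5, L:2, M:1.
The largest is 6 (to G and D), so the eccentricity of I is 6.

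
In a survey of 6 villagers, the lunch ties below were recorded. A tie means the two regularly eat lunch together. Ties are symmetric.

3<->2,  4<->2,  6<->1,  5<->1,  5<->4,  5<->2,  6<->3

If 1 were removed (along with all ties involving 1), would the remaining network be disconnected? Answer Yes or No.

Even without 1, every remaining node can still reach every other (the residual graph is connected), so 1 is not a cut vertex.

No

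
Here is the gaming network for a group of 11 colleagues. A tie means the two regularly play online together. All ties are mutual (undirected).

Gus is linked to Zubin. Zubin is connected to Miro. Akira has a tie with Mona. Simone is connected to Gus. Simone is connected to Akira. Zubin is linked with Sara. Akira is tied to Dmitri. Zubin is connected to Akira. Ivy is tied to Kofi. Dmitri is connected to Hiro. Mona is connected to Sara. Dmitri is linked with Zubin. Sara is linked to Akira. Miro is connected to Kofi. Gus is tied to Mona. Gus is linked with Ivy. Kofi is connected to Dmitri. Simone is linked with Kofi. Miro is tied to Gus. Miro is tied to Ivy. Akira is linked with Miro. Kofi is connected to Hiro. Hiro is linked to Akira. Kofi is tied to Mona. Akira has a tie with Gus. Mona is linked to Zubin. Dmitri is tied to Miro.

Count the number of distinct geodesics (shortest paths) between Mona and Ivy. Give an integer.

2

The shortest distance is 2. The length-2 paths are: Mona–Kofi–Ivy; Mona–Gus–Ivy.
That gives 2 distinct shortest paths.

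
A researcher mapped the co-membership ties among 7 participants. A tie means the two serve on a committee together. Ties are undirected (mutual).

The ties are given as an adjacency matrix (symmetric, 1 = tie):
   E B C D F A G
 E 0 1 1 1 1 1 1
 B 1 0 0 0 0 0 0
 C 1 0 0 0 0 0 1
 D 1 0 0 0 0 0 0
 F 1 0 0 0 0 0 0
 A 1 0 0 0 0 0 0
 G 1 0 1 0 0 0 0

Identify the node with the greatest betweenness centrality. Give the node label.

Unnormalized betweenness of each node: A:0, B:0, C:0, D:0, E:14, F:0, G:0.
E has the largest value, 14, making it the main broker — the node through which the most shortest paths run.

E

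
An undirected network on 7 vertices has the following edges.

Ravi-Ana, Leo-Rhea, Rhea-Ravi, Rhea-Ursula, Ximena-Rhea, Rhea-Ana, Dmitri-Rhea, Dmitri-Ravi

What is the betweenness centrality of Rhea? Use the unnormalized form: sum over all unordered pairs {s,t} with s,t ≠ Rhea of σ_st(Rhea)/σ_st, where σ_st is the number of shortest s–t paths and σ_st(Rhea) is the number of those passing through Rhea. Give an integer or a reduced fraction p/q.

Pairs whose geodesics pass through Rhea — Dmitri–Ursula: 1; Dmitri–Ximena: 1; Dmitri–Ana: 1/2; Dmitri–Leo: 1; Ursula–Ximena: 1; Ursula–Ana: 1; Ursula–Leo: 1; Ursula–Ravi: 1; Ximena–Ana: 1; Ximena–Leo: 1; Ximena–Ravi: 1; Ana–Leo: 1; Leo–Ravi: 1.
All other pairs contribute 0.
Summing the contributions gives betweenness(Rhea) = 25/2.

25/2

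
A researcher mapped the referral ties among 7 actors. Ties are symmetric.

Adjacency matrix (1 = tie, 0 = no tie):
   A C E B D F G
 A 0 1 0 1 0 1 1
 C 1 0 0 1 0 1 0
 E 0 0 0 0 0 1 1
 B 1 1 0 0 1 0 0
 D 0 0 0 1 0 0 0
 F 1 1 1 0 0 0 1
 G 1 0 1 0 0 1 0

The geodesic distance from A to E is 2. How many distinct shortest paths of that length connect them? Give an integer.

2

The shortest distance is 2. The length-2 paths are: A–F–E; A–G–E.
That gives 2 distinct shortest paths.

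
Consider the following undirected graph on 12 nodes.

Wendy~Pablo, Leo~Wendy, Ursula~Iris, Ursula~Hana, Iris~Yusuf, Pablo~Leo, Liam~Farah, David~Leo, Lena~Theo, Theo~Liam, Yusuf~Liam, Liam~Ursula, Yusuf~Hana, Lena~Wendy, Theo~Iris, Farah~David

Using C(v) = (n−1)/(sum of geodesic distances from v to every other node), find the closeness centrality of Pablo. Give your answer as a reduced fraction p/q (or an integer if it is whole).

Distances from Pablo: David:2, Farah:3, Hana:6, Iris:4, Lena:2, Leo:1, Liam:4, Theo:3, Ursula:5, Wendy:1, Yusuf:5. Sum = 36.
n = 12, so closeness = 11/36.

11/36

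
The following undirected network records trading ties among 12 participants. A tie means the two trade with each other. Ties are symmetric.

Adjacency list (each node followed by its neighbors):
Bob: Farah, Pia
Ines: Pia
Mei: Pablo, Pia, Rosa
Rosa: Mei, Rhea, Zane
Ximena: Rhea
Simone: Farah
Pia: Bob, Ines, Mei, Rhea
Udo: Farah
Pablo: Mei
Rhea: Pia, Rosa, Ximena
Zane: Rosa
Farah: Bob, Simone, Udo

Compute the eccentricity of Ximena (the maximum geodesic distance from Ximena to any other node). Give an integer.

5

Distances from Ximena: Bob:3, Farah:4, Ines:3, Mei:3, Pablo:4, Pia:2, Rhea:1, Rosa:2, Simone:5, Udo:5, Zane:3.
The largest is 5 (to Udo and Simone), so the eccentricity of Ximena is 5.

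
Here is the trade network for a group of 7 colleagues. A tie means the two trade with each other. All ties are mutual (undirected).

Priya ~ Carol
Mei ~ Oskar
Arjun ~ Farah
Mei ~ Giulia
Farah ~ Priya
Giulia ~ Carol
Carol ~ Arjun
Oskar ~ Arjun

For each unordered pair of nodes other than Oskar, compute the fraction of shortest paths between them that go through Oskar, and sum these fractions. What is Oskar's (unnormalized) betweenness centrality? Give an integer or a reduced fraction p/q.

2

Pairs whose geodesics pass through Oskar — Mei–Arjun: 1; Mei–Farah: 1.
All other pairs contribute 0.
Summing the contributions gives betweenness(Oskar) = 2.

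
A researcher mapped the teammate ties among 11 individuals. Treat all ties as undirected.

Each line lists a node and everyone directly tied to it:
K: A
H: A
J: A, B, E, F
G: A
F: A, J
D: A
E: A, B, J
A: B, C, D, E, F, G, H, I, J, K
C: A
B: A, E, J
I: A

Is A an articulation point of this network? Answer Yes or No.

Removing A leaves {B, E, F, and J} with no path to {D}, so the network splits into 7 components. A is a cut vertex.

Yes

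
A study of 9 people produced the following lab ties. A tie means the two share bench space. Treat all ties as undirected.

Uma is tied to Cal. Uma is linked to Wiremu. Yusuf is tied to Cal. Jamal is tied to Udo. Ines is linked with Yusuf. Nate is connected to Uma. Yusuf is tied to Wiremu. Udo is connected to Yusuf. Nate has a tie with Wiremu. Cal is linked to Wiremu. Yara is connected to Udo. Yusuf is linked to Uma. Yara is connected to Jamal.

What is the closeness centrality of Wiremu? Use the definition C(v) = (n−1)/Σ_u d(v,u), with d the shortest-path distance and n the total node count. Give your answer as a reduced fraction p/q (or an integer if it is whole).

Distances from Wiremu: Cal:1, Ines:2, Jamal:3, Nate:1, Udo:2, Uma:1, Yara:3, Yusuf:1. Sum = 14.
n = 9, so closeness = 8/14 = 4/7.

4/7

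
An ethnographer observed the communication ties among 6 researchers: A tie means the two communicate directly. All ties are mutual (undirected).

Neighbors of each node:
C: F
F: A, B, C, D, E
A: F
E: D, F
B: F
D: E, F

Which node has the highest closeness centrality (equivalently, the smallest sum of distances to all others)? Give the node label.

F

Farness (sum of distances to all others) for each node — A:9, B:9, C:9, D:8, E:8, F:5.
The smallest farness is 5, for F, so F has the highest closeness.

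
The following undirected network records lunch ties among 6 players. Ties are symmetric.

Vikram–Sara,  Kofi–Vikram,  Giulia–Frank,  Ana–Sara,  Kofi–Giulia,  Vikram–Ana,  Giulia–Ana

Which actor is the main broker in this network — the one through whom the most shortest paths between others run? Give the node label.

Giulia

Unnormalized betweenness of each node: Ana:3, Frank:0, Giulia:9/2, Kofi:1, Sara:0, Vikram:3/2.
Giulia has the largest value, 9/2, making it the main broker — the node through which the most shortest paths run.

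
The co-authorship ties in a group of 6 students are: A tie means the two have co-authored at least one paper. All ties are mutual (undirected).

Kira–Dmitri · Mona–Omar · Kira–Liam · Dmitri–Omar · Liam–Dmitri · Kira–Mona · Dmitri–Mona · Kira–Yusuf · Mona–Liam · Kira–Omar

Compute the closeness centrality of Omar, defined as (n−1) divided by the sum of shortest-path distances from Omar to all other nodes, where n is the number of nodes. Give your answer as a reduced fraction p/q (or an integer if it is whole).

Distances from Omar: Dmitri:1, Kira:1, Liam:2, Mona:1, Yusuf:2. Sum = 7.
n = 6, so closeness = 5/7.

5/7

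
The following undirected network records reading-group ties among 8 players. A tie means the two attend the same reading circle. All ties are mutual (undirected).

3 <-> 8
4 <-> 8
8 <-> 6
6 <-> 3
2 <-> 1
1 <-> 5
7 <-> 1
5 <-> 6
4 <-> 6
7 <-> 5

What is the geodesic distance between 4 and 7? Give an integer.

3

One shortest route is 4 – 6 – 5 – 7, which uses 3 edges, and at distance 2 from 4 we only reach {3, 5}, which does not include 7. So d(4,7) = 3.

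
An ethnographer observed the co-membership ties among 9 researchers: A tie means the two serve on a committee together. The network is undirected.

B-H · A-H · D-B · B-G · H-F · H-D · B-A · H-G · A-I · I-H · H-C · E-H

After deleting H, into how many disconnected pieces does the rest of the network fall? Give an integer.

4

Without H, the remaining ties split the others into: {C}; {A, B, D, G, I}; {F}; {E}.
That's 4 separate components.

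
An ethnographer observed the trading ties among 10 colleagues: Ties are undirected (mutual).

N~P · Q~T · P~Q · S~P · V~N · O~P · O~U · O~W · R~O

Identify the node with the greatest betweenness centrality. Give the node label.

Unnormalized betweenness of each node: N:8, O:21, P:28, Q:8, R:0, S:0, T:0, U:0, V:0, W:0.
P has the largest value, 28, making it the main broker — the node through which the most shortest paths run.

P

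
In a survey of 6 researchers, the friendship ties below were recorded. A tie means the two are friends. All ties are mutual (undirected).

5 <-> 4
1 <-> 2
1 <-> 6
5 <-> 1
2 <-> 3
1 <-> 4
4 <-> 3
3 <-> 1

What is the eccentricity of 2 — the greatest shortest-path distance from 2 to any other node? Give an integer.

2

Distances from 2: 1:1, 3:1, 4:2, 5:2, 6:2.
The largest is 2 (to 4, 5, and 6), so the eccentricity of 2 is 2.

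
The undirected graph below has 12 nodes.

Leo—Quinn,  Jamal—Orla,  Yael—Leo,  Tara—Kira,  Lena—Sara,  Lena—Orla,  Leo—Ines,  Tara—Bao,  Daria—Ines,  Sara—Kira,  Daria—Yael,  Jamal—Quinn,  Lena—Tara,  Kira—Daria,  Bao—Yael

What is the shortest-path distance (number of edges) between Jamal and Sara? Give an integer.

One shortest route is Jamal – Orla – Lena – Sara, which uses 3 edges, and at distance 2 from Jamal we only reach {Lena, Leo}, which does not include Sara. So d(Jamal,Sara) = 3.

3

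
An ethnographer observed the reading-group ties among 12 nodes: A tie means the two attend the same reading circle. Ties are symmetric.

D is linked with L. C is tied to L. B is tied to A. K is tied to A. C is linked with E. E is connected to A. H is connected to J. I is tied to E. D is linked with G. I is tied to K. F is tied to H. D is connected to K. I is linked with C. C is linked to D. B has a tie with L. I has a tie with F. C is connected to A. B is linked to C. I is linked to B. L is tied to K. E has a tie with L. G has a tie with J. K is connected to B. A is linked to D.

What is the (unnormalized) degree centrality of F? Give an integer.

2

F is directly tied to H and I. That is 2 neighbors, so the degree of F is 2.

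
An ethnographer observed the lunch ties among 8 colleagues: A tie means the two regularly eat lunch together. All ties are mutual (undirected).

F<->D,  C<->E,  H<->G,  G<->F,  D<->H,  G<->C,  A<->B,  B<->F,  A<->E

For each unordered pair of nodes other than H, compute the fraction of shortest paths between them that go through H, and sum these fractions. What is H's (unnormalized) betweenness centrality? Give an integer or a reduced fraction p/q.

Pairs whose geodesics pass through H — E–D: 1/3; C–D: 1/2; G–D: 1/2.
All other pairs contribute 0.
Summing the contributions gives betweenness(H) = 4/3.

4/3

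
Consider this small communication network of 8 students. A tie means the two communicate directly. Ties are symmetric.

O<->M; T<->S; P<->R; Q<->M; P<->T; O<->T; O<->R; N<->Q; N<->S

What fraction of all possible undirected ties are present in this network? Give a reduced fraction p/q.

There are 9 edges and 8 nodes, so the maximum possible is C(8,2) = 28.
Density = 9/28.

9/28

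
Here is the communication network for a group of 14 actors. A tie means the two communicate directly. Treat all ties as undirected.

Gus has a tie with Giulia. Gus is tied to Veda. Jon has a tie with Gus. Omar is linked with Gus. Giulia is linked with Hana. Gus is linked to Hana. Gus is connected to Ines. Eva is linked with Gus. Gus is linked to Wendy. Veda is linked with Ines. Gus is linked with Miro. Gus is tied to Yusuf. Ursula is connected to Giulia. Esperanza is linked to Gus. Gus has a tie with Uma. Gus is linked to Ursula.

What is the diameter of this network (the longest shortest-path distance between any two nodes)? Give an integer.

Eccentricity of each node (its greatest distance to any other): Esperanza:2, Eva:2, Giulia:2, Gus:1, Hana:2, Ines:2, Jon:2, Miro:2, Omar:2, Uma:2, Ursula:2, Veda:2, Wendy:2, Yusuf:2.
The maximum eccentricity is 2, realized for instance by the pair Veda–Omar via Veda – Gus – Omar. So the diameter is 2.

2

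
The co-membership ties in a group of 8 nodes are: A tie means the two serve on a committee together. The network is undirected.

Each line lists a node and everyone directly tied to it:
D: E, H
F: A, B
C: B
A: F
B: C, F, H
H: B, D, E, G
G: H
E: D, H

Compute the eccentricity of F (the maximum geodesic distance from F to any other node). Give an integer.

3

Distances from F: A:1, B:1, C:2, D:3, E:3, G:3, H:2.
The largest is 3 (to D, G, and E), so the eccentricity of F is 3.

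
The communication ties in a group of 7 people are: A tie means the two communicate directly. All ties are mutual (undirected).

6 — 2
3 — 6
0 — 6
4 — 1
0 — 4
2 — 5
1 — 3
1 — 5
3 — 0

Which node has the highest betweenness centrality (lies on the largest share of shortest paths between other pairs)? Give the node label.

Unnormalized betweenness of each node: 0:2, 1:11/3, 2:4/3, 3:11/6, 4:5/6, 5:3/2, 6:17/6.
1 has the largest value, 11/3, making it the main broker — the node through which the most shortest paths run.

1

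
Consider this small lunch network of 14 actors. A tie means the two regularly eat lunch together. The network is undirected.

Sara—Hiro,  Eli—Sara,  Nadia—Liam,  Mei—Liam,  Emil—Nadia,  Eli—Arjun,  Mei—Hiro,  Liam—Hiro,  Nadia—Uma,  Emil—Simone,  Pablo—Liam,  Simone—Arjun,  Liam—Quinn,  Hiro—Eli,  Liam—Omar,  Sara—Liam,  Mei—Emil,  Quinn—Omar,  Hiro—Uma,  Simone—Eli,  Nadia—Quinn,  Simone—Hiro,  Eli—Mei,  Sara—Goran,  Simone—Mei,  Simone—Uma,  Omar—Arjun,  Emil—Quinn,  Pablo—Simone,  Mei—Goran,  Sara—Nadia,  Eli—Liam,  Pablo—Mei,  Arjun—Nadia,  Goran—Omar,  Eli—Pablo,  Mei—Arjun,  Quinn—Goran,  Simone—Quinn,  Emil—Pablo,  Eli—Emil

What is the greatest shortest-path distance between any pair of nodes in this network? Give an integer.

Eccentricity of each node (its greatest distance to any other): Arjun:2, Eli:2, Emil:2, Goran:3, Hiro:2, Liam:2, Mei:2, Nadia:2, Omar:3, Pablo:2, Quinn:2, Sara:2, Simone:2, Uma:3.
The maximum eccentricity is 3, realized for instance by the pair Goran–Uma via Goran – Mei – Hiro – Uma. So the diameter is 3.

3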